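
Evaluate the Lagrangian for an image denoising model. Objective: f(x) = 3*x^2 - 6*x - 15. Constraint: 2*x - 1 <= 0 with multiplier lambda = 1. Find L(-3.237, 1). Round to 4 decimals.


Step 1: Evaluate f(x).
f(-3.237) = 3*(-3.237)^2 - 6*(-3.237) - 15 = 35.8565
Step 2: Evaluate g(x).
g(-3.237) = 2*-3.237 - 1 = -7.474
Step 3: Compute Lagrangian.
L = 35.8565 + 1*-7.474 = 28.3825


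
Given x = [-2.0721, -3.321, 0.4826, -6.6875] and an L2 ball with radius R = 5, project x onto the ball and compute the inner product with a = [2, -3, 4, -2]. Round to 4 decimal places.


Step 1: Compute ||x|| (intermediates to 6 decimals).
||x|| = sqrt((-2.0721)^2 + (-3.321)^2 + 0.4826^2 + (-6.6875)^2) = 7.763904
Step 2: Project.
Since ||x|| > R, scale = R/||x|| = 5/7.763904 = 0.644006, proj(x) = scale * x
proj(x) = [-1.334445, -2.138744, 0.310797, -4.30679]
Step 3: Dot product.
a^T * proj(x) = 2*(-1.334445) - 3*(-2.138744) + 4*0.310797 - 2*(-4.30679) = 13.6041


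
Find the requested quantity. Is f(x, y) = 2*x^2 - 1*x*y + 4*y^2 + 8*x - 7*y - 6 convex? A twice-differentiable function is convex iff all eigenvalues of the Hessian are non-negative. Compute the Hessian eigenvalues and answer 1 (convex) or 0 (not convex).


The Hessian of f(x,y) = 2*x^2 - 1*x*y + 4*y^2 + 8*x - 7*y - 6 is:
H = [[4, -1], [-1, 8]]
Trace = 4 + 8 = 12
Determinant = 4*8 - (-1)^2 = 31
Discriminant = (12)^2 - 4*31 = 20.0
Eigenvalues: lambda_1 = 3.7639, lambda_2 = 8.2361
The function is convex.

1


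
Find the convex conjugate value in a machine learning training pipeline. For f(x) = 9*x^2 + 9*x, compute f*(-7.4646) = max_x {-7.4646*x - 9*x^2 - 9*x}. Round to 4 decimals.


f*(y) = sup_x {y*x - a*x^2 - b*x} = sup_x {(y-b)*x - a*x^2}
FOC: (y - b) - 2a*x = 0 => x* = (y - b)/(2a)
x* = (-7.4646 - 9)/(2*9) = -0.9147
f*(-7.4646) = (y-b)^2/(4a) = (-7.4646 - 9)^2/(4*9)
= 271.0831/36 = 7.5301


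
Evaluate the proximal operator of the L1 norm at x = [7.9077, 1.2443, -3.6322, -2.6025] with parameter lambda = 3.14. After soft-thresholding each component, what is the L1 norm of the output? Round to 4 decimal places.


Soft-thresholding with lambda = 3.14:
prox(7.9077) = sign(7.9077)*max(|7.9077| - 3.14, 0) = 4.7677
prox(1.2443) = sign(1.2443)*max(|1.2443| - 3.14, 0) = 0.0
prox(-3.6322) = sign(-3.6322)*max(|-3.6322| - 3.14, 0) = -0.4922
prox(-2.6025) = sign(-2.6025)*max(|-2.6025| - 3.14, 0) = 0.0
prox(x) = [4.7677, 0.0, -0.4922, 0.0]
||prox(x)||_1 = 4.7677 + 0.0 + 0.4922 + 0.0 = 5.2599


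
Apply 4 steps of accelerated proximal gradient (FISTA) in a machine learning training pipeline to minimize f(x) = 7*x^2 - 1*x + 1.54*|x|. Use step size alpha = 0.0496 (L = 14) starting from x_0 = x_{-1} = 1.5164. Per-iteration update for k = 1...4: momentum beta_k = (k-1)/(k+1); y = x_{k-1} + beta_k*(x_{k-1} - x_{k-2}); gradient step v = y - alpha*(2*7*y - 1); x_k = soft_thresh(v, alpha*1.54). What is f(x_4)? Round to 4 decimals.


FISTA on f(x) = 7*x^2 - 1*x + 1.54*|x|
L = 14, alpha = 0.0496
Iteration 1: beta = 0.0, y = 1.5164 + 0.0*(1.5164 - 1.5164) = 1.5164
  grad(y) = 20.2296, v = y - alpha*grad = 0.513
  prox(v) = soft_thresh(0.513, 0.0764) = 0.4366
Iteration 2: beta = 0.3333, y = 0.4366 + 0.3333*(0.4366 - 1.5164) = 0.0767
  grad(y) = 0.0739, v = y - alpha*grad = 0.073
  prox(v) = soft_thresh(0.073, 0.0764) = 0.0
Iteration 3: beta = 0.5, y = 0.0 + 0.5*(0.0 - 0.4366) = -0.2183
  grad(y) = -4.0564, v = y - alpha*grad = -0.0171
  prox(v) = soft_thresh(-0.0171, 0.0764) = 0.0
Iteration 4: beta = 0.6, y = 0.0 + 0.6*(0.0 - 0.0) = 0.0
  grad(y) = -1.0, v = y - alpha*grad = 0.0496
  prox(v) = soft_thresh(0.0496, 0.0764) = 0.0
f(x_4) = 7*0.0^2 - 1*0.0 + 1.54*|0.0| = 0.0


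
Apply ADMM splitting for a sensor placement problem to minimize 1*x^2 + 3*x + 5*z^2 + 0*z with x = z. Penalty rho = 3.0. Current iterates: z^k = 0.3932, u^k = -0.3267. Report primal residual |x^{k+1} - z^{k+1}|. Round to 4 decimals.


ADMM iteration with rho = 3.0, z^k = 0.3932, u^k = -0.3267
Step 1: x-update.
Minimize 1*x^2 + 3*x + (3.0/2)*(x - 0.3932 - 0.3267)^2
FOC: (2*1 + 3.0)*x = -3 + 3.0*(0.3932 + 0.3267)
x^{k+1} = -0.1681
Step 2: z-update.
Minimize 5*z^2 + 0*z + (3.0/2)*(-0.1681 - z - 0.3267)^2
FOC: (2*5 + 3.0)*z = 0 + 3.0*(-0.1681 - 0.3267)
z^{k+1} = -0.1142
Step 3: u-update.
u^{k+1} = -0.3267 - 0.1681 + 0.1142 = -0.3806
Step 4: Primal residual = |-0.1681 + 0.1142| = 0.0539


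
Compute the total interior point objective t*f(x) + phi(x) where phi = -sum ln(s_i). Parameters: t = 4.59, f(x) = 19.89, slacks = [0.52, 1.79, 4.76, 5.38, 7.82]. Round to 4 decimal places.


Step 1: Compute log-barrier.
ln values: [-0.6539, 0.5822, 1.5602, 1.6827, 2.0567]
phi = -(-0.6539 + 0.5822 + 1.5602 + 1.6827 + 2.0567) = -5.2279
Step 2: Compute augmented objective.
t*f(x) = 4.59*19.89 = 91.2951
Total = 91.2951 - 5.2279 = 86.0672


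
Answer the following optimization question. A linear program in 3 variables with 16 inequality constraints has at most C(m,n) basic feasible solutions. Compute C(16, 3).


Each vertex corresponds to some choice of n active constraints out of m, so the number of vertices is at most C(m, n) = m! / (n!(m-n)!).
m = 16, n = 3
Numerator: 16 * 15 * 14
Denominator: 3! = 6
C(16, 3) = 560


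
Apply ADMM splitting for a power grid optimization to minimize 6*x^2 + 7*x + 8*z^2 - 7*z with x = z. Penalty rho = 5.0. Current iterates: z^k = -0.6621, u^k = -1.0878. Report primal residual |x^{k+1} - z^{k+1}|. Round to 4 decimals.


ADMM iteration with rho = 5.0, z^k = -0.6621, u^k = -1.0878
Step 1: x-update.
Minimize 6*x^2 + 7*x + (5.0/2)*(x + 0.6621 - 1.0878)^2
FOC: (2*6 + 5.0)*x = -7 + 5.0*(-0.6621 + 1.0878)
x^{k+1} = -0.2866
Step 2: z-update.
Minimize 8*z^2 - 7*z + (5.0/2)*(-0.2866 - z - 1.0878)^2
FOC: (2*8 + 5.0)*z = 7 + 5.0*(-0.2866 - 1.0878)
z^{k+1} = 0.0061
Step 3: u-update.
u^{k+1} = -1.0878 - 0.2866 - 0.0061 = -1.3805
Step 4: Primal residual = |-0.2866 - 0.0061| = 0.2927


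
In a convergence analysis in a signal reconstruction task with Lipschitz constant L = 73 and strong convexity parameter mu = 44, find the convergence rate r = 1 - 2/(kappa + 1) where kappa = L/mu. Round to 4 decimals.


Step 1: Compute the condition number.
kappa = L/mu = 73/44 = 1.6591
Step 2: Compute the convergence rate.
r = 1 - 2/(kappa + 1) = 1 - 2*mu/(L + mu) = (L - mu)/(L + mu) = 29/117 = 0.2479


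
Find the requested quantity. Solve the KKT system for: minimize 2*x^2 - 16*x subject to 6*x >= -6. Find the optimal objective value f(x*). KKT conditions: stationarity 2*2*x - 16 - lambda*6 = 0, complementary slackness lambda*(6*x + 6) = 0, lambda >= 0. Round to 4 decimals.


Step 1: Try lambda = 0 (constraint inactive).
Stationarity: 2*2*x - 16 = 0
x* = 16/(2*2) = 4.0
Check constraint: 6*4.0 = 24.0 >= -6 -- satisfied.
Step 2: Compute optimal value.
f(x*) = 2*4.0^2 - 16*4.0 = -32.0


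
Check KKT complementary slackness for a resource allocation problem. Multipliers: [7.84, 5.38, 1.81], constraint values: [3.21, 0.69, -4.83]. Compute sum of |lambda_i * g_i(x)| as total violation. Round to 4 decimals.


KKT complementary slackness check:
lambda_1 * g_1 = 7.84 * 3.21 = 25.1664
lambda_2 * g_2 = 5.38 * 0.69 = 3.7122
lambda_3 * g_3 = 1.81 * -4.83 = -8.7423
Total violation = 25.1664 + 3.7122 + 8.7423 = 37.6209


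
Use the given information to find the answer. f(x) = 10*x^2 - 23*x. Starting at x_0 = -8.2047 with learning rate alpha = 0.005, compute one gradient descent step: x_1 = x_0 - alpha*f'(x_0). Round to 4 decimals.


We compute the gradient at x_0 and apply the update.
f'(x) = 20*x - 23
f'(-8.2047) = 20*-8.2047 - 23 = -187.094
x_1 = -8.2047 - 0.005*-187.094 = -7.2692


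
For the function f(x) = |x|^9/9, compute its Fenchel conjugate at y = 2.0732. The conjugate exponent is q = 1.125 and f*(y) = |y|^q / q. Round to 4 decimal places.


The conjugate exponent q satisfies 1/p + 1/q = 1.
p = 9, so q = 9/(9 - 1) = 1.125
|y|^q = 2.0732^1.125 = 2.271
f*(2.0732) = 2.271 / 1.125 = 2.0187


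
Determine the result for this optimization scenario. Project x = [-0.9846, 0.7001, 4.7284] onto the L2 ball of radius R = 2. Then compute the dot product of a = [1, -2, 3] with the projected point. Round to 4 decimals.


Step 1: Compute ||x|| (intermediates to 6 decimals).
||x|| = sqrt((-0.9846)^2 + 0.7001^2 + 4.7284^2) = 4.880302
Step 2: Project.
Since ||x|| > R, scale = R/||x|| = 2/4.880302 = 0.409811, proj(x) = scale * x
proj(x) = [-0.4035, 0.286909, 1.93775]
Step 3: Dot product.
a^T * proj(x) = 1*(-0.4035) - 2*0.286909 + 3*1.93775 = 4.8359


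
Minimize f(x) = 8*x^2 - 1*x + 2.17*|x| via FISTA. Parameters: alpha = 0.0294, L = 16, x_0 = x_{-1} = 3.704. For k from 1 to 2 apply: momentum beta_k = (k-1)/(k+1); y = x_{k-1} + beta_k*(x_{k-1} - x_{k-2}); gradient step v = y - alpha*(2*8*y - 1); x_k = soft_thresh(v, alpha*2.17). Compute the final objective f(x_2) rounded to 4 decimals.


FISTA on f(x) = 8*x^2 - 1*x + 2.17*|x|
L = 16, alpha = 0.0294
Iteration 1: beta = 0.0, y = 3.704 + 0.0*(3.704 - 3.704) = 3.704
  grad(y) = 58.264, v = y - alpha*grad = 1.991
  prox(v) = soft_thresh(1.991, 0.0638) = 1.9272
Iteration 2: beta = 0.3333, y = 1.9272 + 0.3333*(1.9272 - 3.704) = 1.335
  grad(y) = 20.3598, v = y - alpha*grad = 0.7364
  prox(v) = soft_thresh(0.7364, 0.0638) = 0.6726
f(x_2) = 8*0.6726^2 - 1*0.6726 + 2.17*|0.6726| = 4.4062


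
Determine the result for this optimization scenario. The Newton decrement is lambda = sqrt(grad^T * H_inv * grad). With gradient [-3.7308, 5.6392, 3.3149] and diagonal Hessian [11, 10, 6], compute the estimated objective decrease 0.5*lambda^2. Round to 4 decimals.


Step 1: H is diagonal, so H^(-1) * g = [-0.3392, 0.5639, 0.5525].
Step 2: g^T H^(-1) g = sum_i g_i^2 / H_ii
  = (-3.7308)^2/11 + (5.6392)^2/10 + (3.3149)^2/6
  = 1.2654 + 3.1801 + 1.8314 = 6.2768
Step 3: Objective decrease = 0.5 * g^T H^(-1) g = 3.1384


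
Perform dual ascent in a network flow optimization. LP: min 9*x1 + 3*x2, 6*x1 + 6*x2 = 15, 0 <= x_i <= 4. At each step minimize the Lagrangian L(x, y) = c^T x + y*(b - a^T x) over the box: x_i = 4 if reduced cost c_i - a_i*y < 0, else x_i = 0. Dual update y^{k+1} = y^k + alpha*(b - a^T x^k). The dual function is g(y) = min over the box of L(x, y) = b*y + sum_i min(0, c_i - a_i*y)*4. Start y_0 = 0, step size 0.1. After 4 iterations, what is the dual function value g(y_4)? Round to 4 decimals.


Dual ascent for LP: min 9*x1 + 3*x2, 6*x1 + 6*x2 = 15, 0 <= x_i <= 4
Step 1: y^k = 0.0, reduced costs: (9.0, 3.0)
  x^k = (0.0, 0.0), subgradient = b - a^T x = 15.0
  y^{k+1} = 0.0 + 0.1*15.0 = 1.5
Step 2: y^k = 1.5, reduced costs: (0.0, -6.0)
  x^k = (0.0, 4.0), subgradient = b - a^T x = -9.0
  y^{k+1} = 1.5 + 0.1*-9.0 = 0.6
Step 3: y^k = 0.6, reduced costs: (5.4, -0.6)
  x^k = (0.0, 4.0), subgradient = b - a^T x = -9.0
  y^{k+1} = 0.6 + 0.1*-9.0 = -0.3
Step 4: y^k = -0.3, reduced costs: (10.8, 4.8)
  x^k = (0.0, 0.0), subgradient = b - a^T x = 15.0
  y^{k+1} = -0.3 + 0.1*15.0 = 1.2
Dual objective at y_4 = 1.2: reduced costs (1.8, -4.2), box minimizer x = (0.0, 4.0)
g(y_4) = b*y + (c1 - a1*y)*x1 + (c2 - a2*y)*x2 = 15*1.2 + 1.8*0.0 + (-4.2)*4.0 = 18.0 + 0.0 - 16.8 = 1.2


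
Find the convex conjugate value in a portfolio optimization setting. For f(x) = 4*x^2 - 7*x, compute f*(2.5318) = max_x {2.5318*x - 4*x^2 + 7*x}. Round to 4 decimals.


f*(y) = sup_x {y*x - a*x^2 - b*x} = sup_x {(y-b)*x - a*x^2}
FOC: (y - b) - 2a*x = 0 => x* = (y - b)/(2a)
x* = (2.5318 + 7)/(2*4) = 1.1915
f*(2.5318) = (y-b)^2/(4a) = (2.5318 + 7)^2/(4*4)
= 90.8552/16 = 5.6785


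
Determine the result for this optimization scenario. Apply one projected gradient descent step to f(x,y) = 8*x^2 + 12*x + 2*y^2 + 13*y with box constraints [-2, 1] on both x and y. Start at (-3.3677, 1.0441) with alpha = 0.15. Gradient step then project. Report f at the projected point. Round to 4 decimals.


Step 1: Compute gradient at (-3.3677, 1.0441).
grad_x = 2*8*-3.3677 + 12 = -41.8832
grad_y = 2*2*1.0441 + 13 = 17.1764
Step 2: Gradient step.
x_raw = -3.3677 - 0.15*-41.8832 = 2.9148
y_raw = 1.0441 - 0.15*17.1764 = -1.5324
Step 3: Project onto [-2, 1].
x_proj = clip(2.9148) = 1.0
y_proj = clip(-1.5324) = -1.5324
Step 4: Evaluate f.
f(1.0, -1.5324) = 4.7756


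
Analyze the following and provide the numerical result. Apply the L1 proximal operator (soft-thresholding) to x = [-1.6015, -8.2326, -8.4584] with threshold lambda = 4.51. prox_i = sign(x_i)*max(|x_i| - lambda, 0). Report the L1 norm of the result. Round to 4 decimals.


Soft-thresholding with lambda = 4.51:
prox(-1.6015) = sign(-1.6015)*max(|-1.6015| - 4.51, 0) = 0.0
prox(-8.2326) = sign(-8.2326)*max(|-8.2326| - 4.51, 0) = -3.7226
prox(-8.4584) = sign(-8.4584)*max(|-8.4584| - 4.51, 0) = -3.9484
prox(x) = [0.0, -3.7226, -3.9484]
||prox(x)||_1 = 0.0 + 3.7226 + 3.9484 = 7.671


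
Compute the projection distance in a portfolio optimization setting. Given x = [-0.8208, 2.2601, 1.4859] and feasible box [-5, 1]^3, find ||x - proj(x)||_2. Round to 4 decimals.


Project each component onto [-5, 1].
clip(-0.8208) = -0.8208, clip(2.2601) = 1.0, clip(1.4859) = 1.0
Projection = [-0.8208, 1.0, 1.0]
Squared diffs: [0.0, 1.5879, 0.2361]
Distance = sqrt(1.824) = 1.3505


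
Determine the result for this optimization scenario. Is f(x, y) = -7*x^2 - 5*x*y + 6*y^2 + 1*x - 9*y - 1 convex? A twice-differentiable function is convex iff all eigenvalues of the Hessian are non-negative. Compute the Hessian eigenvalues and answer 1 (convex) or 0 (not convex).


The Hessian of f(x,y) = -7*x^2 - 5*x*y + 6*y^2 + 1*x - 9*y - 1 is:
H = [[-14, -5], [-5, 12]]
Trace = -14 + 12 = -2
Determinant = -14*12 - (-5)^2 = -193
Discriminant = (-2)^2 - 4*-193 = 776.0
Eigenvalues: lambda_1 = -14.9284, lambda_2 = 12.9284
The function is not convex.

0


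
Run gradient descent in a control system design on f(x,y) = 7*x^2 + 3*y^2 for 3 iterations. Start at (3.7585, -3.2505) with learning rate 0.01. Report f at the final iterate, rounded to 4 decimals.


Gradient descent on f(x,y) = 7*x^2 + 3*y^2.
Starting point: (3.7585, -3.2505), alpha = 0.01
Step 1: grad_x = 2*7*3.7585 = 52.619, grad_y = 2*3*-3.2505 = -19.503
  x_1 = 3.7585 - 0.01*52.619 = 3.2323
  y_1 = -3.2505 - 0.01*-19.503 = -3.0555
Step 2: grad_x = 2*7*3.2323 = 45.2523, grad_y = 2*3*-3.0555 = -18.3328
  x_2 = 3.2323 - 0.01*45.2523 = 2.7798
  y_2 = -3.0555 - 0.01*-18.3328 = -2.8721
Step 3: grad_x = 2*7*2.7798 = 38.917, grad_y = 2*3*-2.8721 = -17.2329
  x_3 = 2.7798 - 0.01*38.917 = 2.3906
  y_3 = -2.8721 - 0.01*-17.2329 = -2.6998
f(2.3906, -2.6998) = 7*2.3906^2 + 3*(-2.6998)^2 = 61.8723


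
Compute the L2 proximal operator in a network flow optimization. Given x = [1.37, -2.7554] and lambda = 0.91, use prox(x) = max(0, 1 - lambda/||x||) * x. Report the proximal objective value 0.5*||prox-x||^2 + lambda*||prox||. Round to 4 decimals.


Step 1: Compute ||x||.
||x|| = 3.0772
Step 2: Compute scaling factor.
scale = max(0, 1 - 0.91/3.0772) = 0.7043
Step 3: prox(x) = [0.9649, -1.9406]
||prox(x)|| = 2.1672
Step 4: Proximal objective.
0.5*||prox-x||^2 = 0.4141
lambda*||prox|| = 1.9722
Total = 2.3862


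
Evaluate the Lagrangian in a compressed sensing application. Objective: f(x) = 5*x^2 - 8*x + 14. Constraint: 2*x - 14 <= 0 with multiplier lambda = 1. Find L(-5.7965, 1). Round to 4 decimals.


Step 1: Evaluate f(x).
f(-5.7965) = 5*(-5.7965)^2 - 8*(-5.7965) + 14 = 228.3691
Step 2: Evaluate g(x).
g(-5.7965) = 2*-5.7965 - 14 = -25.593
Step 3: Compute Lagrangian.
L = 228.3691 + 1*-25.593 = 202.7761


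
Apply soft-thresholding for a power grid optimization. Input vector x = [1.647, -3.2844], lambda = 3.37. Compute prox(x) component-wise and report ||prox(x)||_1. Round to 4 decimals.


Soft-thresholding with lambda = 3.37:
prox(1.647) = sign(1.647)*max(|1.647| - 3.37, 0) = 0.0
prox(-3.2844) = sign(-3.2844)*max(|-3.2844| - 3.37, 0) = 0.0
prox(x) = [0.0, 0.0]
||prox(x)||_1 = 0.0 + 0.0 = 0.0


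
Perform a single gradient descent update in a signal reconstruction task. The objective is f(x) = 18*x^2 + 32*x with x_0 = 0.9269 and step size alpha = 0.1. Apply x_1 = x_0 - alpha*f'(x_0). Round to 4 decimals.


We compute the gradient at x_0 and apply the update.
f'(x) = 36*x + 32
f'(0.9269) = 36*0.9269 + 32 = 65.3684
x_1 = 0.9269 - 0.1*65.3684 = -5.6099


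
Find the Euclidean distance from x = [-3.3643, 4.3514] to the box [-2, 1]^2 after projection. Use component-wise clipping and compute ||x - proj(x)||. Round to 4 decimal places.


Project each component onto [-2, 1].
clip(-3.3643) = -2.0, clip(4.3514) = 1.0
Projection = [-2.0, 1.0]
Squared diffs: [1.8613, 11.2319]
Distance = sqrt(13.0932) = 3.6185


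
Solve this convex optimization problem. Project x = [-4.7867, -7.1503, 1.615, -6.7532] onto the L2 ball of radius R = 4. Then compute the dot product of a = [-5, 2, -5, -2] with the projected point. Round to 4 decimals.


Step 1: Compute ||x|| (intermediates to 6 decimals).
||x|| = sqrt((-4.7867)^2 + (-7.1503)^2 + 1.615^2 + (-6.7532)^2) = 11.056818
Step 2: Project.
Since ||x|| > R, scale = R/||x|| = 4/11.056818 = 0.361768, proj(x) = scale * x
proj(x) = [-1.731675, -2.58675, 0.584255, -2.443092]
Step 3: Dot product.
a^T * proj(x) = -5*(-1.731675) + 2*(-2.58675) - 5*0.584255 - 2*(-2.443092) = 5.4498


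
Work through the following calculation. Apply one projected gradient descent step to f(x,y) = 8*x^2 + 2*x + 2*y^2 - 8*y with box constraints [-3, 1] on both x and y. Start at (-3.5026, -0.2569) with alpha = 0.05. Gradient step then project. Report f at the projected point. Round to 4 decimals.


Step 1: Compute gradient at (-3.5026, -0.2569).
grad_x = 2*8*-3.5026 + 2 = -54.0416
grad_y = 2*2*-0.2569 - 8 = -9.0276
Step 2: Gradient step.
x_raw = -3.5026 - 0.05*-54.0416 = -0.8005
y_raw = -0.2569 - 0.05*-9.0276 = 0.1945
Step 3: Project onto [-3, 1].
x_proj = clip(-0.8005) = -0.8005
y_proj = clip(0.1945) = 0.1945
Step 4: Evaluate f.
f(-0.8005, 0.1945) = 2.0454


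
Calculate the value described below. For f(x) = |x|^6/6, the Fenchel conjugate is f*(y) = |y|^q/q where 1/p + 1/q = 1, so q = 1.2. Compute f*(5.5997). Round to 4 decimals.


The conjugate exponent q satisfies 1/p + 1/q = 1.
p = 6, so q = 6/(6 - 1) = 1.2
|y|^q = 5.5997^1.2 = 7.9031
f*(5.5997) = 7.9031 / 1.2 = 6.5859


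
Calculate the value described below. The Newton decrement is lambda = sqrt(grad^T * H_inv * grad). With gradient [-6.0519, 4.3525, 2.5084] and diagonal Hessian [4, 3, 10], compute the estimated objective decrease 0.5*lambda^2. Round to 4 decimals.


Step 1: H is diagonal, so H^(-1) * g = [-1.513, 1.4508, 0.2508].
Step 2: g^T H^(-1) g = sum_i g_i^2 / H_ii
  = (-6.0519)^2/4 + (4.3525)^2/3 + (2.5084)^2/10
  = 9.1564 + 6.3148 + 0.6292 = 16.1003
Step 3: Objective decrease = 0.5 * g^T H^(-1) g = 8.0502


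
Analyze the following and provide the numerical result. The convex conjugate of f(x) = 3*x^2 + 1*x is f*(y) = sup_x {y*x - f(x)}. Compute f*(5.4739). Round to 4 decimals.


f*(y) = sup_x {y*x - a*x^2 - b*x} = sup_x {(y-b)*x - a*x^2}
FOC: (y - b) - 2a*x = 0 => x* = (y - b)/(2a)
x* = (5.4739 - 1)/(2*3) = 0.7457
f*(5.4739) = (y-b)^2/(4a) = (5.4739 - 1)^2/(4*3)
= 20.0158/12 = 1.668


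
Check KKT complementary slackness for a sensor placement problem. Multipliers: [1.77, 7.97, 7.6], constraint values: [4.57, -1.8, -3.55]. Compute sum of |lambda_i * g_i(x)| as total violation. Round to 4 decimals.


KKT complementary slackness check:
lambda_1 * g_1 = 1.77 * 4.57 = 8.0889
lambda_2 * g_2 = 7.97 * -1.8 = -14.346
lambda_3 * g_3 = 7.6 * -3.55 = -26.98
Total violation = 8.0889 + 14.346 + 26.98 = 49.4149


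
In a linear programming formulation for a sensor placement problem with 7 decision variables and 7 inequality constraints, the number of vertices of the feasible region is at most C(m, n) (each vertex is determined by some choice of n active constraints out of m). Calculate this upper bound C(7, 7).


Each vertex corresponds to some choice of n active constraints out of m, so the number of vertices is at most C(m, n) = m! / (n!(m-n)!).
m = 7, n = 7
Numerator: 7 * 6 * 5 * 4 * 3 * 2 * 1
Denominator: 7! = 5040
C(7, 7) = 1


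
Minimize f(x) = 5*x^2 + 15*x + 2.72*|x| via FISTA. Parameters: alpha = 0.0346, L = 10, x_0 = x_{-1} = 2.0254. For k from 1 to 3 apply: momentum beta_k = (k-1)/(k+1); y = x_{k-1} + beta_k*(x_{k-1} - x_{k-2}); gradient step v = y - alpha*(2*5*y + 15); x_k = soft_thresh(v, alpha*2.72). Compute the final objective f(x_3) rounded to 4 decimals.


FISTA on f(x) = 5*x^2 + 15*x + 2.72*|x|
L = 10, alpha = 0.0346
Iteration 1: beta = 0.0, y = 2.0254 + 0.0*(2.0254 - 2.0254) = 2.0254
  grad(y) = 35.254, v = y - alpha*grad = 0.8056
  prox(v) = soft_thresh(0.8056, 0.0941) = 0.7115
Iteration 2: beta = 0.3333, y = 0.7115 + 0.3333*(0.7115 - 2.0254) = 0.2735
  grad(y) = 17.7353, v = y - alpha*grad = -0.3401
  prox(v) = soft_thresh(-0.3401, 0.0941) = -0.246
Iteration 3: beta = 0.5, y = -0.246 + 0.5*(-0.246 - 0.7115) = -0.7247
  grad(y) = 7.7525, v = y - alpha*grad = -0.993
  prox(v) = soft_thresh(-0.993, 0.0941) = -0.8989
f(x_3) = 5*(-0.8989)^2 + 15*(-0.8989) + 2.72*|-0.8989| = -6.9983


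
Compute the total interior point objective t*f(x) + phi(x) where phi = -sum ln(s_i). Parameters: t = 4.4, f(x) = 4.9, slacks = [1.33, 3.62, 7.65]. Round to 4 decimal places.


Step 1: Compute log-barrier.
ln values: [0.2852, 1.2865, 2.0347]
phi = -(0.2852 + 1.2865 + 2.0347) = -3.6064
Step 2: Compute augmented objective.
t*f(x) = 4.4*4.9 = 21.56
Total = 21.56 - 3.6064 = 17.9536


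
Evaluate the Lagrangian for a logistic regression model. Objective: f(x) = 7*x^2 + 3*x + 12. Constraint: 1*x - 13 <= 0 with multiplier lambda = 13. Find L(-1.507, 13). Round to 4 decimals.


Step 1: Evaluate f(x).
f(-1.507) = 7*(-1.507)^2 + 3*(-1.507) + 12 = 23.3763
Step 2: Evaluate g(x).
g(-1.507) = 1*-1.507 - 13 = -14.507
Step 3: Compute Lagrangian.
L = 23.3763 + 13*-14.507 = -165.2147


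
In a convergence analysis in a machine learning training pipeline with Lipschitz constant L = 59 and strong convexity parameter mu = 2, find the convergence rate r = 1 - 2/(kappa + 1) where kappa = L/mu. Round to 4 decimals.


Step 1: Compute the condition number.
kappa = L/mu = 59/2 = 29.5
Step 2: Compute the convergence rate.
r = 1 - 2/(kappa + 1) = 1 - 2*mu/(L + mu) = (L - mu)/(L + mu) = 57/61 = 0.9344


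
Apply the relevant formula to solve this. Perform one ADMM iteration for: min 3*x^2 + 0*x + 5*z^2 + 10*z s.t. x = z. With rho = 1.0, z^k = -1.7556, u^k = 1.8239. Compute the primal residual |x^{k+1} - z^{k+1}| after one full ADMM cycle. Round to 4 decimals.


ADMM iteration with rho = 1.0, z^k = -1.7556, u^k = 1.8239
Step 1: x-update.
Minimize 3*x^2 + 0*x + (1.0/2)*(x + 1.7556 + 1.8239)^2
FOC: (2*3 + 1.0)*x = 0 + 1.0*(-1.7556 - 1.8239)
x^{k+1} = -0.5114
Step 2: z-update.
Minimize 5*z^2 + 10*z + (1.0/2)*(-0.5114 - z + 1.8239)^2
FOC: (2*5 + 1.0)*z = -10 + 1.0*(-0.5114 + 1.8239)
z^{k+1} = -0.7898
Step 3: u-update.
u^{k+1} = 1.8239 - 0.5114 + 0.7898 = 2.1023
Step 4: Primal residual = |-0.5114 + 0.7898| = 0.2784


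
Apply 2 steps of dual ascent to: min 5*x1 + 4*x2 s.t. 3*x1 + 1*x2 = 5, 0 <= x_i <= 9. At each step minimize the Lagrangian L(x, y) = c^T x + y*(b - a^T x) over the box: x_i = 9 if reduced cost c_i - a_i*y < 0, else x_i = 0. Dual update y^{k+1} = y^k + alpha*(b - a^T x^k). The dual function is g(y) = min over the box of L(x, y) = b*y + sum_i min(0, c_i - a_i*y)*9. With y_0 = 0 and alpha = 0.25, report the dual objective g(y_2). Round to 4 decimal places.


Dual ascent for LP: min 5*x1 + 4*x2, 3*x1 + 1*x2 = 5, 0 <= x_i <= 9
Step 1: y^k = 0.0, reduced costs: (5.0, 4.0)
  x^k = (0.0, 0.0), subgradient = b - a^T x = 5.0
  y^{k+1} = 0.0 + 0.25*5.0 = 1.25
Step 2: y^k = 1.25, reduced costs: (1.25, 2.75)
  x^k = (0.0, 0.0), subgradient = b - a^T x = 5.0
  y^{k+1} = 1.25 + 0.25*5.0 = 2.5
Dual objective at y_2 = 2.5: reduced costs (-2.5, 1.5), box minimizer x = (9.0, 0.0)
g(y_2) = b*y + (c1 - a1*y)*x1 + (c2 - a2*y)*x2 = 5*2.5 + (-2.5)*9.0 + 1.5*0.0 = 12.5 - 22.5 + 0.0 = -10.0


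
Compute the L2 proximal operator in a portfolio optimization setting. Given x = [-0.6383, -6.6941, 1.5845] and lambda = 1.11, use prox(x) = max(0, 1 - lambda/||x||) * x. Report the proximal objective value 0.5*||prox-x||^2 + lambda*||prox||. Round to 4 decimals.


Step 1: Compute ||x||.
||x|| = 6.9086
Step 2: Compute scaling factor.
scale = max(0, 1 - 1.11/6.9086) = 0.8393
Step 3: prox(x) = [-0.5357, -5.6186, 1.3299]
||prox(x)|| = 5.7986
Step 4: Proximal objective.
0.5*||prox-x||^2 = 0.6161
lambda*||prox|| = 6.4364
Total = 7.0525


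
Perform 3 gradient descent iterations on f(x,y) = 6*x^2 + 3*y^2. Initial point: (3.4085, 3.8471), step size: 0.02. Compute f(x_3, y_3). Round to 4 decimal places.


Gradient descent on f(x,y) = 6*x^2 + 3*y^2.
Starting point: (3.4085, 3.8471), alpha = 0.02
Step 1: grad_x = 2*6*3.4085 = 40.902, grad_y = 2*3*3.8471 = 23.0826
  x_1 = 3.4085 - 0.02*40.902 = 2.5905
  y_1 = 3.8471 - 0.02*23.0826 = 3.3854
Step 2: grad_x = 2*6*2.5905 = 31.0855, grad_y = 2*3*3.3854 = 20.3127
  x_2 = 2.5905 - 0.02*31.0855 = 1.9687
  y_2 = 3.3854 - 0.02*20.3127 = 2.9792
Step 3: grad_x = 2*6*1.9687 = 23.625, grad_y = 2*3*2.9792 = 17.8752
  x_3 = 1.9687 - 0.02*23.625 = 1.4962
  y_3 = 2.9792 - 0.02*17.8752 = 2.6217
f(1.4962, 2.6217) = 6*1.4962^2 + 3*2.6217^2 = 34.0524


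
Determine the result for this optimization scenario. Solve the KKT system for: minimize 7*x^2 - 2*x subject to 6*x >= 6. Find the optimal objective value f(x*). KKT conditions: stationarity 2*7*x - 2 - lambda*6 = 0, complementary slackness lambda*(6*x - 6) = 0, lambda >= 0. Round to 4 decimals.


Step 1: Try lambda = 0 (constraint inactive).
x_unc = 2/(2*7) = 0.1429
Check: 6*0.1429 = 0.8574 < 6 -- violated!
Step 2: Constraint must be active: 6*x = 6
x* = 6/6 = 1.0
lambda = (2*7*1.0 - 2)/6 = 2.0
Step 3: Compute optimal value.
f(x*) = 7*1.0^2 - 2*1.0 = 5.0


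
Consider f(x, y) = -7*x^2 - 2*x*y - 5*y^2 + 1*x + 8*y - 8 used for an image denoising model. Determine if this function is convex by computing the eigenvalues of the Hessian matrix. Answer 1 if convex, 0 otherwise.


The Hessian of f(x,y) = -7*x^2 - 2*x*y - 5*y^2 + 1*x + 8*y - 8 is:
H = [[-14, -2], [-2, -10]]
Trace = -14 - 10 = -24
Determinant = -14*-10 - (-2)^2 = 136
Discriminant = (-24)^2 - 4*136 = 32.0
Eigenvalues: lambda_1 = -14.8284, lambda_2 = -9.1716
The function is not convex.

0


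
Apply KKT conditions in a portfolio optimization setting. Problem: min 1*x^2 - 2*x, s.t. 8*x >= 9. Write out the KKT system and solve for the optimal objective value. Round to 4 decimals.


Step 1: Try lambda = 0 (constraint inactive).
x_unc = 2/(2*1) = 1.0
Check: 8*1.0 = 8.0 < 9 -- violated!
Step 2: Constraint must be active: 8*x = 9
x* = 9/8 = 1.125
lambda = (2*1*1.125 - 2)/8 = 0.0313
Step 3: Compute optimal value.
f(x*) = 1*1.125^2 - 2*1.125 = -0.9844


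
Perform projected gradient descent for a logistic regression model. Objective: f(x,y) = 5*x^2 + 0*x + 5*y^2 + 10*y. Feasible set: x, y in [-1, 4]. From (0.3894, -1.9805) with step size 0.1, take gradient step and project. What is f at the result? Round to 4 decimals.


Step 1: Compute gradient at (0.3894, -1.9805).
grad_x = 2*5*0.3894 + 0 = 3.894
grad_y = 2*5*-1.9805 + 10 = -9.805
Step 2: Gradient step.
x_raw = 0.3894 - 0.1*3.894 = 0.0
y_raw = -1.9805 - 0.1*-9.805 = -1.0
Step 3: Project onto [-1, 4].
x_proj = clip(0.0) = 0.0
y_proj = clip(-1.0) = -1.0
Step 4: Evaluate f.
f(0.0, -1.0) = -5.0


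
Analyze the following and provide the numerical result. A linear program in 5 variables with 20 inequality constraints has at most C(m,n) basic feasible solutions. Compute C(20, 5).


Each vertex corresponds to some choice of n active constraints out of m, so the number of vertices is at most C(m, n) = m! / (n!(m-n)!).
m = 20, n = 5
Numerator: 20 * 19 * 18 * 17 * 16
Denominator: 5! = 120
C(20, 5) = 15504


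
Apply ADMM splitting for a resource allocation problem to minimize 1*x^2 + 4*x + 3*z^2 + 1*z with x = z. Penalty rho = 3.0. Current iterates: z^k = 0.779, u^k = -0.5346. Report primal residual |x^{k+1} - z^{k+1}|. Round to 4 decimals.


ADMM iteration with rho = 3.0, z^k = 0.779, u^k = -0.5346
Step 1: x-update.
Minimize 1*x^2 + 4*x + (3.0/2)*(x - 0.779 - 0.5346)^2
FOC: (2*1 + 3.0)*x = -4 + 3.0*(0.779 + 0.5346)
x^{k+1} = -0.0118
Step 2: z-update.
Minimize 3*z^2 + 1*z + (3.0/2)*(-0.0118 - z - 0.5346)^2
FOC: (2*3 + 3.0)*z = -1 + 3.0*(-0.0118 - 0.5346)
z^{k+1} = -0.2933
Step 3: u-update.
u^{k+1} = -0.5346 - 0.0118 + 0.2933 = -0.2532
Step 4: Primal residual = |-0.0118 + 0.2933| = 0.2814


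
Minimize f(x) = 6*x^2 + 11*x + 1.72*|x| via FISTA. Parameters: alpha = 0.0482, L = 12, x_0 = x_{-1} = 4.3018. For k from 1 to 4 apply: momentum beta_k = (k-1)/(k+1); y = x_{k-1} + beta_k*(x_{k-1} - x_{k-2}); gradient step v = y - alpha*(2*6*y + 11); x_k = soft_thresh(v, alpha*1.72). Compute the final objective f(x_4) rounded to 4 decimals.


FISTA on f(x) = 6*x^2 + 11*x + 1.72*|x|
L = 12, alpha = 0.0482
Iteration 1: beta = 0.0, y = 4.3018 + 0.0*(4.3018 - 4.3018) = 4.3018
  grad(y) = 62.6216, v = y - alpha*grad = 1.2834
  prox(v) = soft_thresh(1.2834, 0.0829) = 1.2005
Iteration 2: beta = 0.3333, y = 1.2005 + 0.3333*(1.2005 - 4.3018) = 0.1668
  grad(y) = 13.0014, v = y - alpha*grad = -0.4599
  prox(v) = soft_thresh(-0.4599, 0.0829) = -0.377
Iteration 3: beta = 0.5, y = -0.377 + 0.5*(-0.377 - 1.2005) = -1.1657
  grad(y) = -2.9889, v = y - alpha*grad = -1.0217
  prox(v) = soft_thresh(-1.0217, 0.0829) = -0.9388
Iteration 4: beta = 0.6, y = -0.9388 + 0.6*(-0.9388 + 0.377) = -1.2758
  grad(y) = -4.3102, v = y - alpha*grad = -1.0681
  prox(v) = soft_thresh(-1.0681, 0.0829) = -0.9852
f(x_4) = 6*(-0.9852)^2 + 11*(-0.9852) + 1.72*|-0.9852| = -3.319


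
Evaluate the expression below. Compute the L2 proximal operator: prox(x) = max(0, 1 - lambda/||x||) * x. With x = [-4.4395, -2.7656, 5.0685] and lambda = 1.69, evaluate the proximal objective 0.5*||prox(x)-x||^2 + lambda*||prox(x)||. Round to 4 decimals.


Step 1: Compute ||x||.
||x|| = 7.2834
Step 2: Compute scaling factor.
scale = max(0, 1 - 1.69/7.2834) = 0.768
Step 3: prox(x) = [-3.4094, -2.1239, 3.8924]
||prox(x)|| = 5.5934
Step 4: Proximal objective.
0.5*||prox-x||^2 = 1.4281
lambda*||prox|| = 9.4528
Total = 10.8808


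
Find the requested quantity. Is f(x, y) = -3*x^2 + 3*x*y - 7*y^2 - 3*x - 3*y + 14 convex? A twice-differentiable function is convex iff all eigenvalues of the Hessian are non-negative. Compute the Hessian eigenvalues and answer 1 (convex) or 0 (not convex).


The Hessian of f(x,y) = -3*x^2 + 3*x*y - 7*y^2 - 3*x - 3*y + 14 is:
H = [[-6, 3], [3, -14]]
Trace = -6 - 14 = -20
Determinant = -6*-14 - (3)^2 = 75
Discriminant = (-20)^2 - 4*75 = 100.0
Eigenvalues: lambda_1 = -15.0, lambda_2 = -5.0
The function is not convex.

0


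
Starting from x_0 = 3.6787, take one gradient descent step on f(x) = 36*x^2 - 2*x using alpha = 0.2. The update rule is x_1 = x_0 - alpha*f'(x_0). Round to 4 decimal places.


We compute the gradient at x_0 and apply the update.
f'(x) = 72*x - 2
f'(3.6787) = 72*3.6787 - 2 = 262.8664
x_1 = 3.6787 - 0.2*262.8664 = -48.8946


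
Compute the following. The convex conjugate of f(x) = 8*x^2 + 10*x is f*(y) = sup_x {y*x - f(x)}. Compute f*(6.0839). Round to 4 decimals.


f*(y) = sup_x {y*x - a*x^2 - b*x} = sup_x {(y-b)*x - a*x^2}
FOC: (y - b) - 2a*x = 0 => x* = (y - b)/(2a)
x* = (6.0839 - 10)/(2*8) = -0.2448
f*(6.0839) = (y-b)^2/(4a) = (6.0839 - 10)^2/(4*8)
= 15.3358/32 = 0.4792


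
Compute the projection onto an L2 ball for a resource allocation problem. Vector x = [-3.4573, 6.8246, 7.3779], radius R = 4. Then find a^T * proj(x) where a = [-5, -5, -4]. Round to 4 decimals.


Step 1: Compute ||x|| (intermediates to 6 decimals).
||x|| = sqrt((-3.4573)^2 + 6.8246^2 + 7.3779^2) = 10.628335
Step 2: Project.
Since ||x|| > R, scale = R/||x|| = 4/10.628335 = 0.376352, proj(x) = scale * x
proj(x) = [-1.301162, 2.568452, 2.776687]
Step 3: Dot product.
a^T * proj(x) = -5*(-1.301162) - 5*2.568452 - 4*2.776687 = -17.4432


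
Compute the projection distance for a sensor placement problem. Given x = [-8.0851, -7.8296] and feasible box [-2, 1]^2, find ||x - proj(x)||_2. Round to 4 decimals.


Project each component onto [-2, 1].
clip(-8.0851) = -2.0, clip(-7.8296) = -2.0
Projection = [-2.0, -2.0]
Squared diffs: [37.0284, 33.9842]
Distance = sqrt(71.0126) = 8.4269


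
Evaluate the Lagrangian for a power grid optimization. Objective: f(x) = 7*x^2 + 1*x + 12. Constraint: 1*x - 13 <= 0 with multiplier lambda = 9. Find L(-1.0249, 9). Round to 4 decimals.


Step 1: Evaluate f(x).
f(-1.0249) = 7*(-1.0249)^2 + 1*(-1.0249) + 12 = 18.328
Step 2: Evaluate g(x).
g(-1.0249) = 1*-1.0249 - 13 = -14.0249
Step 3: Compute Lagrangian.
L = 18.328 + 9*-14.0249 = -107.8961


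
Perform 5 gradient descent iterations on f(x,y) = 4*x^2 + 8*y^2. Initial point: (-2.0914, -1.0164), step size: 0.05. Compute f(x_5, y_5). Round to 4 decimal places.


Gradient descent on f(x,y) = 4*x^2 + 8*y^2.
Starting point: (-2.0914, -1.0164), alpha = 0.05
Step 1: grad_x = 2*4*-2.0914 = -16.7312, grad_y = 2*8*-1.0164 = -16.2624
  x_1 = -2.0914 - 0.05*-16.7312 = -1.2548
  y_1 = -1.0164 - 0.05*-16.2624 = -0.2033
Step 2: grad_x = 2*4*-1.2548 = -10.0387, grad_y = 2*8*-0.2033 = -3.2525
  x_2 = -1.2548 - 0.05*-10.0387 = -0.7529
  y_2 = -0.2033 - 0.05*-3.2525 = -0.0407
Step 3: grad_x = 2*4*-0.7529 = -6.0232, grad_y = 2*8*-0.0407 = -0.6505
  x_3 = -0.7529 - 0.05*-6.0232 = -0.4517
  y_3 = -0.0407 - 0.05*-0.6505 = -0.0081
Step 4: grad_x = 2*4*-0.4517 = -3.6139, grad_y = 2*8*-0.0081 = -0.1301
  x_4 = -0.4517 - 0.05*-3.6139 = -0.271
  y_4 = -0.0081 - 0.05*-0.1301 = -0.0016
Step 5: grad_x = 2*4*-0.271 = -2.1684, grad_y = 2*8*-0.0016 = -0.026
  x_5 = -0.271 - 0.05*-2.1684 = -0.1626
  y_5 = -0.0016 - 0.05*-0.026 = -0.0003
f(-0.1626, -0.0003) = 4*(-0.1626)^2 + 8*(-0.0003)^2 = 0.1058


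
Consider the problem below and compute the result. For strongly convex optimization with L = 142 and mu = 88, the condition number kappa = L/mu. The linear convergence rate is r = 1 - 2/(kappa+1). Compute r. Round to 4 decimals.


Step 1: Compute the condition number.
kappa = L/mu = 142/88 = 1.6136
Step 2: Compute the convergence rate.
r = 1 - 2/(kappa + 1) = 1 - 2*mu/(L + mu) = (L - mu)/(L + mu) = 54/230 = 0.2348


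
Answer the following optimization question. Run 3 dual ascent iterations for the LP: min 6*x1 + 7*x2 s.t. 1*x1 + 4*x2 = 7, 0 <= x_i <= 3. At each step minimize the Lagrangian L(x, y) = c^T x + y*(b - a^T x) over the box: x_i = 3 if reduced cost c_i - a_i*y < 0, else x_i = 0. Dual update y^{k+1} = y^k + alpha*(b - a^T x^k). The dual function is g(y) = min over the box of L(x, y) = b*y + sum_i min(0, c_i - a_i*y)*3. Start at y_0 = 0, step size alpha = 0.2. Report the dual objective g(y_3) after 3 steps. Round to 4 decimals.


Dual ascent for LP: min 6*x1 + 7*x2, 1*x1 + 4*x2 = 7, 0 <= x_i <= 3
Step 1: y^k = 0.0, reduced costs: (6.0, 7.0)
  x^k = (0.0, 0.0), subgradient = b - a^T x = 7.0
  y^{k+1} = 0.0 + 0.2*7.0 = 1.4
Step 2: y^k = 1.4, reduced costs: (4.6, 1.4)
  x^k = (0.0, 0.0), subgradient = b - a^T x = 7.0
  y^{k+1} = 1.4 + 0.2*7.0 = 2.8
Step 3: y^k = 2.8, reduced costs: (3.2, -4.2)
  x^k = (0.0, 3.0), subgradient = b - a^T x = -5.0
  y^{k+1} = 2.8 + 0.2*-5.0 = 1.8
Dual objective at y_3 = 1.8: reduced costs (4.2, -0.2), box minimizer x = (0.0, 3.0)
g(y_3) = b*y + (c1 - a1*y)*x1 + (c2 - a2*y)*x2 = 7*1.8 + 4.2*0.0 + (-0.2)*3.0 = 12.6 + 0.0 - 0.6 = 12.0


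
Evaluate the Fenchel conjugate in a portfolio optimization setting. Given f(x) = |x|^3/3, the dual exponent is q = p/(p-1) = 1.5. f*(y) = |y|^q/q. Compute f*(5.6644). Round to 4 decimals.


The conjugate exponent q satisfies 1/p + 1/q = 1.
p = 3, so q = 3/(3 - 1) = 1.5
|y|^q = 5.6644^1.5 = 13.4813
f*(5.6644) = 13.4813 / 1.5 = 8.9875


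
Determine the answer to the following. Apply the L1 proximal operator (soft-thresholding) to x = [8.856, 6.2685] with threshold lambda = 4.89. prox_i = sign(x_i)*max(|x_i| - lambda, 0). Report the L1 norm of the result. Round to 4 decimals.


Soft-thresholding with lambda = 4.89:
prox(8.856) = sign(8.856)*max(|8.856| - 4.89, 0) = 3.966
prox(6.2685) = sign(6.2685)*max(|6.2685| - 4.89, 0) = 1.3785
prox(x) = [3.966, 1.3785]
||prox(x)||_1 = 3.966 + 1.3785 = 5.3445


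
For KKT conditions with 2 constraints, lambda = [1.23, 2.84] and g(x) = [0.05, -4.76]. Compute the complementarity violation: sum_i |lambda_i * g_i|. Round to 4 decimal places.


KKT complementary slackness check:
lambda_1 * g_1 = 1.23 * 0.05 = 0.0615
lambda_2 * g_2 = 2.84 * -4.76 = -13.5184
Total violation = 0.0615 + 13.5184 = 13.5799


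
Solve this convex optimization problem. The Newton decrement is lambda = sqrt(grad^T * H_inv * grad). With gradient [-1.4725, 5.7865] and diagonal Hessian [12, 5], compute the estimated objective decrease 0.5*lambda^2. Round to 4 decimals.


Step 1: H is diagonal, so H^(-1) * g = [-0.1227, 1.1573].
Step 2: g^T H^(-1) g = sum_i g_i^2 / H_ii
  = (-1.4725)^2/12 + (5.7865)^2/5
  = 0.1807 + 6.6967 = 6.8774
Step 3: Objective decrease = 0.5 * g^T H^(-1) g = 3.4387


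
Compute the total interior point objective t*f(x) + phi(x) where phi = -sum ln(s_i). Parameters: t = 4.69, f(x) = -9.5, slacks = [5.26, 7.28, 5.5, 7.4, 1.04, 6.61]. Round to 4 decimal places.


Step 1: Compute log-barrier.
ln values: [1.6601, 1.9851, 1.7047, 2.0015, 0.0392, 1.8886]
phi = -(1.6601 + 1.9851 + 1.7047 + 2.0015 + 0.0392 + 1.8886) = -9.2793
Step 2: Compute augmented objective.
t*f(x) = 4.69*-9.5 = -44.555
Total = -44.555 - 9.2793 = -53.8343


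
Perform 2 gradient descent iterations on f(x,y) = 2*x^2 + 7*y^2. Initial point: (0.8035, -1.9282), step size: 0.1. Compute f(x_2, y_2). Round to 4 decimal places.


Gradient descent on f(x,y) = 2*x^2 + 7*y^2.
Starting point: (0.8035, -1.9282), alpha = 0.1
Step 1: grad_x = 2*2*0.8035 = 3.214, grad_y = 2*7*-1.9282 = -26.9948
  x_1 = 0.8035 - 0.1*3.214 = 0.4821
  y_1 = -1.9282 - 0.1*-26.9948 = 0.7713
Step 2: grad_x = 2*2*0.4821 = 1.9284, grad_y = 2*7*0.7713 = 10.7979
  x_2 = 0.4821 - 0.1*1.9284 = 0.2893
  y_2 = 0.7713 - 0.1*10.7979 = -0.3085
f(0.2893, -0.3085) = 2*0.2893^2 + 7*(-0.3085)^2 = 0.8336


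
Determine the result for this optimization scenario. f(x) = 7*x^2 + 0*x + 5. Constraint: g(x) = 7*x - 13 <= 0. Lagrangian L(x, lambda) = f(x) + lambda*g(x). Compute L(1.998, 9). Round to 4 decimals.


Step 1: Evaluate f(x).
f(1.998) = 7*1.998^2 + 0*1.998 + 5 = 32.944
Step 2: Evaluate g(x).
g(1.998) = 7*1.998 - 13 = 0.986
Step 3: Compute Lagrangian.
L = 32.944 + 9*0.986 = 41.818


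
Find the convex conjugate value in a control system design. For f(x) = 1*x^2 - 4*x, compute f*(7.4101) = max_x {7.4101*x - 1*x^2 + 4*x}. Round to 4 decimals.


f*(y) = sup_x {y*x - a*x^2 - b*x} = sup_x {(y-b)*x - a*x^2}
FOC: (y - b) - 2a*x = 0 => x* = (y - b)/(2a)
x* = (7.4101 + 4)/(2*1) = 5.7051
f*(7.4101) = (y-b)^2/(4a) = (7.4101 + 4)^2/(4*1)
= 130.1904/4 = 32.5476


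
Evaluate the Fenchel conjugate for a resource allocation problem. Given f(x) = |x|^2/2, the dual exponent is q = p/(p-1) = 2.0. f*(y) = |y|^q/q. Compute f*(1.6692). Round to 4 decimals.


The conjugate exponent q satisfies 1/p + 1/q = 1.
p = 2, so q = 2/(2 - 1) = 2.0
|y|^q = 1.6692^2.0 = 2.7862
f*(1.6692) = 2.7862 / 2.0 = 1.3931


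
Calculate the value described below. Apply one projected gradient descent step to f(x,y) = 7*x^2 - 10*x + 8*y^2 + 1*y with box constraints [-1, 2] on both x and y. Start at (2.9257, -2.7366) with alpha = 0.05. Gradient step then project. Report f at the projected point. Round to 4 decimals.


Step 1: Compute gradient at (2.9257, -2.7366).
grad_x = 2*7*2.9257 - 10 = 30.9598
grad_y = 2*8*-2.7366 + 1 = -42.7856
Step 2: Gradient step.
x_raw = 2.9257 - 0.05*30.9598 = 1.3777
y_raw = -2.7366 - 0.05*-42.7856 = -0.5973
Step 3: Project onto [-1, 2].
x_proj = clip(1.3777) = 1.3777
y_proj = clip(-0.5973) = -0.5973
Step 4: Evaluate f.
f(1.3777, -0.5973) = 1.7665


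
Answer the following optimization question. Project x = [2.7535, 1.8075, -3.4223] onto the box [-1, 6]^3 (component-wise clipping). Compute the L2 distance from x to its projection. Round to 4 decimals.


Project each component onto [-1, 6].
clip(2.7535) = 2.7535, clip(1.8075) = 1.8075, clip(-3.4223) = -1.0
Projection = [2.7535, 1.8075, -1.0]
Squared diffs: [0.0, 0.0, 5.8675]
Distance = sqrt(5.8675) = 2.4223
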